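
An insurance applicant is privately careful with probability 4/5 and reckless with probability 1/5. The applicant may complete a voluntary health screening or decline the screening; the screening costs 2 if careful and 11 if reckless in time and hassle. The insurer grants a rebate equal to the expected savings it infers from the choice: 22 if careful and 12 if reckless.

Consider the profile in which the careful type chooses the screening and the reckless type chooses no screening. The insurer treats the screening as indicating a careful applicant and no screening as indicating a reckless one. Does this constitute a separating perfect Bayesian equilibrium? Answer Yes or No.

Yes

Under these beliefs, the screening earns rebate 22 and no screening earns rebate 12.
careful: the screening nets 22 − 2 = 20; no screening nets 12. careful prefers the screening.
reckless: the screening nets 22 − 11 = 11; no screening nets 12. reckless prefers no screening.
Neither type deviates, so the separating profile is an equilibrium.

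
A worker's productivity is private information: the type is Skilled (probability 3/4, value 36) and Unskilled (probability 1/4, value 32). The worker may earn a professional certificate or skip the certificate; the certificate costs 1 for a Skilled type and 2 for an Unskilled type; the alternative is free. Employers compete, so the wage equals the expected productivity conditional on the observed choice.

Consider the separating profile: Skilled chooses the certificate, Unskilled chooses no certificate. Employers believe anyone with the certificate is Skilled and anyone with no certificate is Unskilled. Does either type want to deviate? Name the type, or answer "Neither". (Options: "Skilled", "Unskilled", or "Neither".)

Unskilled

The certificate pays 36; no certificate pays 32.
Skilled: assigned the certificate, nets 36 − 1 = 35; deviating to no certificate nets 32.
Unskilled: assigned no certificate, nets 32; deviating to the certificate nets 36 − 2 = 34.
The Unskilled type gains 2 by deviating.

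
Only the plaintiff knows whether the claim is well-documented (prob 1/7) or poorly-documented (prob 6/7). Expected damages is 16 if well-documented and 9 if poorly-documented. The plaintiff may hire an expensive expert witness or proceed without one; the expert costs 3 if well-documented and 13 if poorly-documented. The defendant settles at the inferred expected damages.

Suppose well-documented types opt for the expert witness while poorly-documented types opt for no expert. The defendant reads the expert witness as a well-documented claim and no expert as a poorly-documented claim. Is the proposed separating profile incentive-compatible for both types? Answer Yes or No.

Yes

Under these beliefs, the expert witness earns settlement 16 and no expert earns settlement 9.
well-documented: the expert witness nets 16 − 3 = 13; no expert nets 9. well-documented prefers the expert witness.
poorly-documented: the expert witness nets 16 − 13 = 3; no expert nets 9. poorly-documented prefers no expert.
Neither type deviates, so the separating profile is an equilibrium.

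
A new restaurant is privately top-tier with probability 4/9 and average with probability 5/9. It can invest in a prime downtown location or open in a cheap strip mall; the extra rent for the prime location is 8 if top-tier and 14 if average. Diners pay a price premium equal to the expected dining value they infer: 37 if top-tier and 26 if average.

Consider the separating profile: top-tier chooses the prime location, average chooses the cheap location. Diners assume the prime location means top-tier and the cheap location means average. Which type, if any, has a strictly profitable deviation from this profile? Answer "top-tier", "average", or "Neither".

The prime location pays 37; the cheap location pays 26.
top-tier: assigned the prime location, nets 37 − 8 = 29; deviating to the cheap location nets 26.
average: assigned the cheap location, nets 26; deviating to the prime location nets 37 − 14 = 23.
Both types strictly prefer their assigned action; no profitable deviation.

Neither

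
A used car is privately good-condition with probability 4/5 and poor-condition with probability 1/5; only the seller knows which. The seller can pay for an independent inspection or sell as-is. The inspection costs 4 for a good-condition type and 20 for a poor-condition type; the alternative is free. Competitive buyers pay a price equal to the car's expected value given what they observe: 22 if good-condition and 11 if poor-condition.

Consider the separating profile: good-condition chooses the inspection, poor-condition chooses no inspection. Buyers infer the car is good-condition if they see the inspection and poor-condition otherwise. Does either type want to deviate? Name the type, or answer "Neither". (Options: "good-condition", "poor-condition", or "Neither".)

The inspection pays 22; no inspection pays 11.
good-condition: assigned the inspection, nets 22 − 4 = 18; deviating to no inspection nets 11.
poor-condition: assigned no inspection, nets 11; deviating to the inspection nets 22 − 20 = 2.
Both types strictly prefer their assigned action; no profitable deviation.

Neither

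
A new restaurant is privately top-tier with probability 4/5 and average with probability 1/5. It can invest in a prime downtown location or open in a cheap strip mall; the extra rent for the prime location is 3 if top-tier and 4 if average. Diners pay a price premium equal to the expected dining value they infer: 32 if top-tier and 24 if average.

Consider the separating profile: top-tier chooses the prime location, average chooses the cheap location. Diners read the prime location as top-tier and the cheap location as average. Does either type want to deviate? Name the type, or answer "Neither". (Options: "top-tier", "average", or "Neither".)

average

The prime location pays 32; the cheap location pays 24.
top-tier: assigned the prime location, nets 32 − 3 = 29; deviating to the cheap location nets 24.
average: assigned the cheap location, nets 24; deviating to the prime location nets 32 − 4 = 28.
The average type gains 4 by deviating.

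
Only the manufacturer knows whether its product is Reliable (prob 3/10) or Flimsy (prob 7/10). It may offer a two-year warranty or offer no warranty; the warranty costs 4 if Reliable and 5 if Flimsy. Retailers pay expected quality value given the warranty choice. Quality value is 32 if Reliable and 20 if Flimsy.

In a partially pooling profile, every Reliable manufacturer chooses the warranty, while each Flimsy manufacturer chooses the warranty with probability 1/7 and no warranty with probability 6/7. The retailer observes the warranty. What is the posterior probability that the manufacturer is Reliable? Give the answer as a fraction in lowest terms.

3/4

P(the warranty) = (3/10)·1 + (7/10)·(1/7) = 2/5.
By Bayes' rule, P(Reliable | the warranty) = (3/10) / (2/5) = 3/4.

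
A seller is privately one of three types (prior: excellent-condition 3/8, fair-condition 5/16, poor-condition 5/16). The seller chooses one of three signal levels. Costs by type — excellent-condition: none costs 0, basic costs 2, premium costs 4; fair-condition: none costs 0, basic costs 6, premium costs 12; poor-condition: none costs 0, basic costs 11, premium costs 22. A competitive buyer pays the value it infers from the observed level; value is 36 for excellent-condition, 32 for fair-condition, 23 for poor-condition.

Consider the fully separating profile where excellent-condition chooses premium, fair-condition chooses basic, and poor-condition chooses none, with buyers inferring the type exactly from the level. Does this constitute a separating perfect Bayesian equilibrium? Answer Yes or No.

Yes

Separating prices: premium → 36, basic → 32, none → 23.
excellent-condition (assigned premium): none: 23 − 0 = 23; basic: 32 − 2 = 30; premium: 36 − 4 = 32. excellent-condition stays.
fair-condition (assigned basic): none: 23 − 0 = 23; basic: 32 − 6 = 26; premium: 36 − 12 = 24. fair-condition stays.
poor-condition (assigned none): none: 23 − 0 = 23; basic: 32 − 11 = 21; premium: 36 − 22 = 14. poor-condition stays.
Every type prefers its assigned level; separation holds.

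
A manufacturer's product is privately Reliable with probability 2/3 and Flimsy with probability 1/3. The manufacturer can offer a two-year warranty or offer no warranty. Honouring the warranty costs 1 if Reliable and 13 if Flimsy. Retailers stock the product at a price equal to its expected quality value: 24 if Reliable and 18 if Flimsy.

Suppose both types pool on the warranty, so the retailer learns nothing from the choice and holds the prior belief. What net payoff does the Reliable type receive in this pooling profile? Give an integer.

21

Pooled price = 2/3·24 + 1/3·18 = 22.
Reliable pays cost 1 for the warranty, so net payoff = 22 − 1 = 21.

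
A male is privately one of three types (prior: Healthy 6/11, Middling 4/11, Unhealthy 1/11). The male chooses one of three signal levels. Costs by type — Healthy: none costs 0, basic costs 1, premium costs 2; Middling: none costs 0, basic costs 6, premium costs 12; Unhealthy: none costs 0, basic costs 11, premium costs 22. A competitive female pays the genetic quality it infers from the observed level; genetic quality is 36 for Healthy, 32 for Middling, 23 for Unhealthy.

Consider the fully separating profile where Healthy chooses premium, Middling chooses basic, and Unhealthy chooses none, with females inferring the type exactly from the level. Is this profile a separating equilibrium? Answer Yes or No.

Yes

Separating mating payoffs: premium → 36, basic → 32, none → 23.
Healthy (assigned premium): none: 23 − 0 = 23; basic: 32 − 1 = 31; premium: 36 − 2 = 34. Healthy stays.
Middling (assigned basic): none: 23 − 0 = 23; basic: 32 − 6 = 26; premium: 36 − 12 = 24. Middling stays.
Unhealthy (assigned none): none: 23 − 0 = 23; basic: 32 − 11 = 21; premium: 36 − 22 = 14. Unhealthy stays.
Every type prefers its assigned level; separation holds.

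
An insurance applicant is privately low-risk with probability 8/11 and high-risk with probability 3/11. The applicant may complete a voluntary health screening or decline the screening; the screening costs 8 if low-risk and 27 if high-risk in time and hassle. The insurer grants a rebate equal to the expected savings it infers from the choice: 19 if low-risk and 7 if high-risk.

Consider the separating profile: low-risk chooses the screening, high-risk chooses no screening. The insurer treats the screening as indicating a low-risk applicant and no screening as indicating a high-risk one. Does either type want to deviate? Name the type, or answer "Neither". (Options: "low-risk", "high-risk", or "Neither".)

The screening pays 19; no screening pays 7.
low-risk: assigned the screening, nets 19 − 8 = 11; deviating to no screening nets 7.
high-risk: assigned no screening, nets 7; deviating to the screening nets 19 − 27 = -8.
Both types strictly prefer their assigned action; no profitable deviation.

Neither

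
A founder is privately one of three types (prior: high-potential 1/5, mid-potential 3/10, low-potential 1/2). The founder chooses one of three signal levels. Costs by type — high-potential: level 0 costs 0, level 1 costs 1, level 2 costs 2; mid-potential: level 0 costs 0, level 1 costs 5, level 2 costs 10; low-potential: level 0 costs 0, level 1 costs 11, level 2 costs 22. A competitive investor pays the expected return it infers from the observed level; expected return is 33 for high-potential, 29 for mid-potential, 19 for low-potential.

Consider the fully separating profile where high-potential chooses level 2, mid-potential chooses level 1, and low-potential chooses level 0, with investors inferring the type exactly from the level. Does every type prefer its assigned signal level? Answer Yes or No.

Separating valuations: level 2 → 33, level 1 → 29, level 0 → 19.
high-potential (assigned level 2): level 0: 19 − 0 = 19; level 1: 29 − 1 = 28; level 2: 33 − 2 = 31. high-potential stays.
mid-potential (assigned level 1): level 0: 19 − 0 = 19; level 1: 29 − 5 = 24; level 2: 33 − 10 = 23. mid-potential stays.
low-potential (assigned level 0): level 0: 19 − 0 = 19; level 1: 29 − 11 = 18; level 2: 33 − 22 = 11. low-potential stays.
Every type prefers its assigned level; separation holds.

Yes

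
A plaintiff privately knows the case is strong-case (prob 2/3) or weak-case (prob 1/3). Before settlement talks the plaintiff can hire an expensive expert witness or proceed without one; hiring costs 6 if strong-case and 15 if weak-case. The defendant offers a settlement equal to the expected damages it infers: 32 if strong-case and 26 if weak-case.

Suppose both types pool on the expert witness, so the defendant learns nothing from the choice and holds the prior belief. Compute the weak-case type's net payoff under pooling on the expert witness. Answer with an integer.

15

Pooled settlement = 2/3·32 + 1/3·26 = 30.
weak-case pays cost 15 for the expert witness, so net payoff = 30 − 15 = 15.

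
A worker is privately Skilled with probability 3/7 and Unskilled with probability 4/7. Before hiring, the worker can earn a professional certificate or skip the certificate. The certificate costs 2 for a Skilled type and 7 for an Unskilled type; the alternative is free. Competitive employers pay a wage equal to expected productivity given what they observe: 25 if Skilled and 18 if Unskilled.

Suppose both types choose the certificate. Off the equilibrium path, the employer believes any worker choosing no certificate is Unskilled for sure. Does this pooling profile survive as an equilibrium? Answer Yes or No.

On path, the employer holds the prior and pays 3/7·25 + 4/7·18 = 21. Off path (no certificate), believing Unskilled, it pays 18.
Skilled: the certificate nets 21 − 2 = 19; no certificate nets 18. Skilled stays.
Unskilled: the certificate nets 21 − 7 = 14; no certificate nets 18. Unskilled would deviate.
A type deviates, so pooling fails.

No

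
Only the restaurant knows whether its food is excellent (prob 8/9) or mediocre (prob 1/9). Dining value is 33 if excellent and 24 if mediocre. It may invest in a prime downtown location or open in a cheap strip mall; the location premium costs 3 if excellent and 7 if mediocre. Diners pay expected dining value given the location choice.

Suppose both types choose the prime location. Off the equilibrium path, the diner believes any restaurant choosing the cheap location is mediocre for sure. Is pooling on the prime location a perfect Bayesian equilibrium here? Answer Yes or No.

On path, the diner holds the prior and pays 8/9·33 + 1/9·24 = 32. Off path (the cheap location), believing mediocre, it pays 24.
excellent: the prime location nets 32 − 3 = 29; the cheap location nets 24. excellent stays.
mediocre: the prime location nets 32 − 7 = 25; the cheap location nets 24. mediocre stays.
No type deviates, so pooling is sustained.

Yes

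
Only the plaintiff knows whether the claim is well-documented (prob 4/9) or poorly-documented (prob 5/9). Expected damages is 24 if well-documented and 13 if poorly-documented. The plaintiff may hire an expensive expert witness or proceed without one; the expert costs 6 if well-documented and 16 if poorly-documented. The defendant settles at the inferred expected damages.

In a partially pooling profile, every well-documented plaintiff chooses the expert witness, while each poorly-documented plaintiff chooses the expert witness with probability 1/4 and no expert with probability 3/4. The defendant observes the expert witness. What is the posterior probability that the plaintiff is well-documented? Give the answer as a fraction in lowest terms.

P(the expert witness) = (4/9)·1 + (5/9)·(1/4) = 7/12.
By Bayes' rule, P(well-documented | the expert witness) = (4/9) / (7/12) = 16/21.

16/21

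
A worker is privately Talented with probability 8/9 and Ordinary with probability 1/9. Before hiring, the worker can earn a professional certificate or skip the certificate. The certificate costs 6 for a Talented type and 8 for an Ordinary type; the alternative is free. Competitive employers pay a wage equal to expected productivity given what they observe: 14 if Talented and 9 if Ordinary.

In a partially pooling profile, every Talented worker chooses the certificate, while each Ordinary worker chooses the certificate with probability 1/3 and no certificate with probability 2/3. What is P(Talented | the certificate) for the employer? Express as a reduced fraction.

24/25

P(the certificate) = (8/9)·1 + (1/9)·(1/3) = 25/27.
By Bayes' rule, P(Talented | the certificate) = (8/9) / (25/27) = 24/25.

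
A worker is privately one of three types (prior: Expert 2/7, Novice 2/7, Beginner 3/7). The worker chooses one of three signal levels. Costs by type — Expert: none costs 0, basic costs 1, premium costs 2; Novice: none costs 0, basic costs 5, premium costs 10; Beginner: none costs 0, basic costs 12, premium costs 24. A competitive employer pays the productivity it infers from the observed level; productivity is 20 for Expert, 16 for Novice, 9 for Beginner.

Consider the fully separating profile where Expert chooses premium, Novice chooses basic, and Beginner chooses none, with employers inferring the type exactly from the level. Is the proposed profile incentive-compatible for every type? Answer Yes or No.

Yes

Separating wages: premium → 20, basic → 16, none → 9.
Expert (assigned premium): none: 9 − 0 = 9; basic: 16 − 1 = 15; premium: 20 − 2 = 18. Expert stays.
Novice (assigned basic): none: 9 − 0 = 9; basic: 16 − 5 = 11; premium: 20 − 10 = 10. Novice stays.
Beginner (assigned none): none: 9 − 0 = 9; basic: 16 − 12 = 4; premium: 20 − 24 = -4. Beginner stays.
Every type prefers its assigned level; separation holds.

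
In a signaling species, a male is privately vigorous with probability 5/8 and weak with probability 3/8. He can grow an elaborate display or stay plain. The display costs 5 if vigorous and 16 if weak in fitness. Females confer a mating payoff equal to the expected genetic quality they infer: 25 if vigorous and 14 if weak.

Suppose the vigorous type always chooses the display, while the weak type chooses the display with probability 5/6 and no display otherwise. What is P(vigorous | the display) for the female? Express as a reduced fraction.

2/3

P(the display) = (5/8)·1 + (3/8)·(5/6) = 15/16.
By Bayes' rule, P(vigorous | the display) = (5/8) / (15/16) = 2/3.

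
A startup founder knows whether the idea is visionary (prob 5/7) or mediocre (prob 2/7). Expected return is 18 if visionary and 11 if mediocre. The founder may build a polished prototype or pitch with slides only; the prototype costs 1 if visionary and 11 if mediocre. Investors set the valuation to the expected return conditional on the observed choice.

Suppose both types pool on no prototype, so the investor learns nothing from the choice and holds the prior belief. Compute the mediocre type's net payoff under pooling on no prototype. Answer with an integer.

16

Pooled valuation = 5/7·18 + 2/7·11 = 16.
mediocre pays no cost for no prototype, so net payoff = 16.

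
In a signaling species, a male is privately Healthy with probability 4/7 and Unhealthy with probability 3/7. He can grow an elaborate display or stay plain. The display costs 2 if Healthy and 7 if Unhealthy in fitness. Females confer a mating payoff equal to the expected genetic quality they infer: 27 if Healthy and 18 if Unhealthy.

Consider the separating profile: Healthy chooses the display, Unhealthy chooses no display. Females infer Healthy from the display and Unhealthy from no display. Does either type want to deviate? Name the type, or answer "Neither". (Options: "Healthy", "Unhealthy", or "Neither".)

Unhealthy

The display pays 27; no display pays 18.
Healthy: assigned the display, nets 27 − 2 = 25; deviating to no display nets 18.
Unhealthy: assigned no display, nets 18; deviating to the display nets 27 − 7 = 20.
The Unhealthy type gains 2 by deviating.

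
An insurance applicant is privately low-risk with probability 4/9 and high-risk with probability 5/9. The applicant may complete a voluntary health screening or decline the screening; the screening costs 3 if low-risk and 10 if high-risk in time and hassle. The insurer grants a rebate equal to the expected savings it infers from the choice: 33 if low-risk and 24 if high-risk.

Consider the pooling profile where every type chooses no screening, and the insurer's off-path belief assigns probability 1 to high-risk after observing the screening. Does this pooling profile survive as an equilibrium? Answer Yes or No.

On path, the insurer holds the prior and pays 4/9·33 + 5/9·24 = 28. Off path (the screening), believing high-risk, it pays 24.
low-risk: no screening nets 28; the screening nets 24 − 3 = 21. low-risk stays.
high-risk: no screening nets 28; the screening nets 24 − 10 = 14. high-risk stays.
No type deviates, so pooling is sustained.

Yes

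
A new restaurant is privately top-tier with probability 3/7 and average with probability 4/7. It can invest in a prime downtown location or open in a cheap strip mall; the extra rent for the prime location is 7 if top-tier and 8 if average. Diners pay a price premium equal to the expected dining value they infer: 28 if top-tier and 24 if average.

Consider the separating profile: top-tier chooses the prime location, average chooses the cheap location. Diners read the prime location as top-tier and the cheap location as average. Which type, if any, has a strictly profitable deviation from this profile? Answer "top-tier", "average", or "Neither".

top-tier

The prime location pays 28; the cheap location pays 24.
top-tier: assigned the prime location, nets 28 − 7 = 21; deviating to the cheap location nets 24.
average: assigned the cheap location, nets 24; deviating to the prime location nets 28 − 8 = 20.
The top-tier type gains 3 by deviating.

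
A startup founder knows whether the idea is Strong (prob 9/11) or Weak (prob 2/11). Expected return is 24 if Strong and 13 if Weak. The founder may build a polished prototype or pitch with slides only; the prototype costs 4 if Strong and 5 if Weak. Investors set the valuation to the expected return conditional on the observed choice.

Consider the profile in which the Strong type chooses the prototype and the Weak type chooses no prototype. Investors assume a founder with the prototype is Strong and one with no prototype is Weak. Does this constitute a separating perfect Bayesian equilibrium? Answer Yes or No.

Under these beliefs, the prototype earns valuation 24 and no prototype earns valuation 13.
Strong: the prototype nets 24 − 4 = 20; no prototype nets 13. Strong prefers the prototype.
Weak: the prototype nets 24 − 5 = 19; no prototype nets 13. Weak would deviate to the prototype.
Weak has a profitable deviation, so the profile is not an equilibrium.

No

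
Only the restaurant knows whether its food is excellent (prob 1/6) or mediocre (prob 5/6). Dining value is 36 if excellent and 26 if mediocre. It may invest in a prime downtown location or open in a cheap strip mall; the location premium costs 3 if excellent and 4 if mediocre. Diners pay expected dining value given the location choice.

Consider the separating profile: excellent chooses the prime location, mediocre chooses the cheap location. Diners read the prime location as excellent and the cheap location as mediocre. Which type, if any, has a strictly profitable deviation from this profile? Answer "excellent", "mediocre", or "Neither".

The prime location pays 36; the cheap location pays 26.
excellent: assigned the prime location, nets 36 − 3 = 33; deviating to the cheap location nets 26.
mediocre: assigned the cheap location, nets 26; deviating to the prime location nets 36 − 4 = 32.
The mediocre type gains 6 by deviating.

mediocre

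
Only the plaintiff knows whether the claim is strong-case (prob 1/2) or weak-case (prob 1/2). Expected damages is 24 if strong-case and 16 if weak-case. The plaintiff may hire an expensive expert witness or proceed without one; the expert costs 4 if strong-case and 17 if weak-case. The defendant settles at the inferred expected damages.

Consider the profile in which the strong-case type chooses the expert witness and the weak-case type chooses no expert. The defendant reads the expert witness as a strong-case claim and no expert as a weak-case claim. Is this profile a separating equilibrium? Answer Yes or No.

Yes

Under these beliefs, the expert witness earns settlement 24 and no expert earns settlement 16.
strong-case: the expert witness nets 24 − 4 = 20; no expert nets 16. strong-case prefers the expert witness.
weak-case: the expert witness nets 24 − 17 = 7; no expert nets 16. weak-case prefers no expert.
Neither type deviates, so the separating profile is an equilibrium.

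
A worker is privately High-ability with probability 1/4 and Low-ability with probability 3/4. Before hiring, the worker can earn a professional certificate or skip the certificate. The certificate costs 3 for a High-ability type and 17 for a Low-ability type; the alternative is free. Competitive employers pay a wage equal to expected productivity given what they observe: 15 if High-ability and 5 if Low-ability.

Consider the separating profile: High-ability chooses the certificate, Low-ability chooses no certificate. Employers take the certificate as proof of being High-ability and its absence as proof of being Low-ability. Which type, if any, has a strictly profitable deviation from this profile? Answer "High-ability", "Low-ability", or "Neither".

The certificate pays 15; no certificate pays 5.
High-ability: assigned the certificate, nets 15 − 3 = 12; deviating to no certificate nets 5.
Low-ability: assigned no certificate, nets 5; deviating to the certificate nets 15 − 17 = -2.
Both types strictly prefer their assigned action; no profitable deviation.

Neither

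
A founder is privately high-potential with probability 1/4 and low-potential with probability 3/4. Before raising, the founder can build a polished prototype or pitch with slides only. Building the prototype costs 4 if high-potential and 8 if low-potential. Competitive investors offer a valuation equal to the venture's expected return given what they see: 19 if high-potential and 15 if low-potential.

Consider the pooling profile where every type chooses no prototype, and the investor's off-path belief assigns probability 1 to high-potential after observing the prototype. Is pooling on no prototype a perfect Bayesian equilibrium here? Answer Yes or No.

On path, the investor holds the prior and pays 1/4·19 + 3/4·15 = 16. Off path (the prototype), believing high-potential, it pays 19.
high-potential: no prototype nets 16; the prototype nets 19 − 4 = 15. high-potential stays.
low-potential: no prototype nets 16; the prototype nets 19 − 8 = 11. low-potential stays.
No type deviates, so pooling is sustained.

Yes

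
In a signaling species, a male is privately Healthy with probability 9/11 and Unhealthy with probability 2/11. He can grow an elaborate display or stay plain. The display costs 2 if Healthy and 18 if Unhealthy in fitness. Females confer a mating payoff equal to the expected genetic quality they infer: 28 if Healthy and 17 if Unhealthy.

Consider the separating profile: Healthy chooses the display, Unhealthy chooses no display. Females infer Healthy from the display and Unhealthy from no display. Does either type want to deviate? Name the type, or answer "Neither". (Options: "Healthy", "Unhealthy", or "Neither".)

Neither

The display pays 28; no display pays 17.
Healthy: assigned the display, nets 28 − 2 = 26; deviating to no display nets 17.
Unhealthy: assigned no display, nets 17; deviating to the display nets 28 − 18 = 10.
Both types strictly prefer their assigned action; no profitable deviation.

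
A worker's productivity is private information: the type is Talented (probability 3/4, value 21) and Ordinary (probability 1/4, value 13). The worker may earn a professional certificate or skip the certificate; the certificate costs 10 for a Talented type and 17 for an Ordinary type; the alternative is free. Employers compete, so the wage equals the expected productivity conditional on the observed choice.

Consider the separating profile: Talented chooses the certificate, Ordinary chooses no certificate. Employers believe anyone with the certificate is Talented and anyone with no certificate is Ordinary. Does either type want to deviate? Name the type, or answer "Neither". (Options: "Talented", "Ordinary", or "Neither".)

The certificate pays 21; no certificate pays 13.
Talented: assigned the certificate, nets 21 − 10 = 11; deviating to no certificate nets 13.
Ordinary: assigned no certificate, nets 13; deviating to the certificate nets 21 − 17 = 4.
The Talented type gains 2 by deviating.

Talented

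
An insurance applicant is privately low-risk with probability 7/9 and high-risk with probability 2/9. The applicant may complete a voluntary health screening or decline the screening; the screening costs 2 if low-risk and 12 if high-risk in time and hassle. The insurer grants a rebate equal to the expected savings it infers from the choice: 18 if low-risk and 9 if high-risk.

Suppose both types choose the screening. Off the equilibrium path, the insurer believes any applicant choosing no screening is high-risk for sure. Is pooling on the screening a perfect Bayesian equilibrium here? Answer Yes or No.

No

On path, the insurer holds the prior and pays 7/9·18 + 2/9·9 = 16. Off path (no screening), believing high-risk, it pays 9.
low-risk: the screening nets 16 − 2 = 14; no screening nets 9. low-risk stays.
high-risk: the screening nets 16 − 12 = 4; no screening nets 9. high-risk would deviate.
A type deviates, so pooling fails.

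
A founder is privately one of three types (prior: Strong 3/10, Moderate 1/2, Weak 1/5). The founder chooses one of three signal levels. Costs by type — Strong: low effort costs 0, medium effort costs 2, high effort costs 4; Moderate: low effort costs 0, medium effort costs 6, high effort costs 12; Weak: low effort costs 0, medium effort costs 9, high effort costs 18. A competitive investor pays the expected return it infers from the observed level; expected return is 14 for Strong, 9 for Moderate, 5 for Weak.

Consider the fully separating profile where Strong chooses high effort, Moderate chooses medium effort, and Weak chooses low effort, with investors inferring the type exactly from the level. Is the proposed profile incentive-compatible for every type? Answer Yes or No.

Separating valuations: high effort → 14, medium effort → 9, low effort → 5.
Strong (assigned high effort): low effort: 5 − 0 = 5; medium effort: 9 − 2 = 7; high effort: 14 − 4 = 10. Strong stays.
Moderate (assigned medium effort): low effort: 5 − 0 = 5; medium effort: 9 − 6 = 3; high effort: 14 − 12 = 2. Moderate prefers low effort.
Weak (assigned low effort): low effort: 5 − 0 = 5; medium effort: 9 − 9 = 0; high effort: 14 − 18 = -4. Weak stays.
At least one type deviates; the separating profile fails.

No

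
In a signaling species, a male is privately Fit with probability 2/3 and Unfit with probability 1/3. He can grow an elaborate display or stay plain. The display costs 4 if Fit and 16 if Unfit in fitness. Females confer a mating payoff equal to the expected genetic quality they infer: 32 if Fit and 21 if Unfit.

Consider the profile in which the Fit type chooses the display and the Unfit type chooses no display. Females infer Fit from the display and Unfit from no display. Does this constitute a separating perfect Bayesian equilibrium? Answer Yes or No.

Yes

Under these beliefs, the display earns mating payoff 32 and no display earns mating payoff 21.
Fit: the display nets 32 − 4 = 28; no display nets 21. Fit prefers the display.
Unfit: the display nets 32 − 16 = 16; no display nets 21. Unfit prefers no display.
Neither type deviates, so the separating profile is an equilibrium.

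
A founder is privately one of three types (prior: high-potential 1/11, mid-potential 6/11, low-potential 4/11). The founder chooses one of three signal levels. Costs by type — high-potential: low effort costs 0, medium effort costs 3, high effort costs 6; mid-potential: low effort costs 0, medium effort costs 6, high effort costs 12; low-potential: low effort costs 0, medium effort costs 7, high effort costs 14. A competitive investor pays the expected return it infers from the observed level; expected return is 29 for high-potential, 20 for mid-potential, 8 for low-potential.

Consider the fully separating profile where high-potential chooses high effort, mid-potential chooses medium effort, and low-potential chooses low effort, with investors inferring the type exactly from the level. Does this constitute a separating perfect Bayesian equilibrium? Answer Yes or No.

Separating valuations: high effort → 29, medium effort → 20, low effort → 8.
high-potential (assigned high effort): low effort: 8 − 0 = 8; medium effort: 20 − 3 = 17; high effort: 29 − 6 = 23. high-potential stays.
mid-potential (assigned medium effort): low effort: 8 − 0 = 8; medium effort: 20 − 6 = 14; high effort: 29 − 12 = 17. mid-potential prefers high effort.
low-potential (assigned low effort): low effort: 8 − 0 = 8; medium effort: 20 − 7 = 13; high effort: 29 − 14 = 15. low-potential prefers high effort.
At least one type deviates; the separating profile fails.

No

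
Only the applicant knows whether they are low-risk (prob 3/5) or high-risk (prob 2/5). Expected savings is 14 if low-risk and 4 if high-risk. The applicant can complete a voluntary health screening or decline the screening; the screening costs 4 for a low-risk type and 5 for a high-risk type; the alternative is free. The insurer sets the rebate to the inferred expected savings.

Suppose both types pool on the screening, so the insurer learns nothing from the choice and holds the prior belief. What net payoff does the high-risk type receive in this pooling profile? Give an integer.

5

Pooled rebate = 3/5·14 + 2/5·4 = 10.
high-risk pays cost 5 for the screening, so net payoff = 10 − 5 = 5.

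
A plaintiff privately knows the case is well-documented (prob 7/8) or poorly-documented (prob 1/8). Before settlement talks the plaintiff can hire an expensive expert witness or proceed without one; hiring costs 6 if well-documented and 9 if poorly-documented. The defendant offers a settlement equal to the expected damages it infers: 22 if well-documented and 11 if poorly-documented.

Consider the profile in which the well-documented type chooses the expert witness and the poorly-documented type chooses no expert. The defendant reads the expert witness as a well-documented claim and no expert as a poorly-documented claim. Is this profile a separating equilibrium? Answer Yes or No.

No

Under these beliefs, the expert witness earns settlement 22 and no expert earns settlement 11.
well-documented: the expert witness nets 22 − 6 = 16; no expert nets 11. well-documented prefers the expert witness.
poorly-documented: the expert witness nets 22 − 9 = 13; no expert nets 11. poorly-documented would deviate to the expert witness.
poorly-documented has a profitable deviation, so the profile is not an equilibrium.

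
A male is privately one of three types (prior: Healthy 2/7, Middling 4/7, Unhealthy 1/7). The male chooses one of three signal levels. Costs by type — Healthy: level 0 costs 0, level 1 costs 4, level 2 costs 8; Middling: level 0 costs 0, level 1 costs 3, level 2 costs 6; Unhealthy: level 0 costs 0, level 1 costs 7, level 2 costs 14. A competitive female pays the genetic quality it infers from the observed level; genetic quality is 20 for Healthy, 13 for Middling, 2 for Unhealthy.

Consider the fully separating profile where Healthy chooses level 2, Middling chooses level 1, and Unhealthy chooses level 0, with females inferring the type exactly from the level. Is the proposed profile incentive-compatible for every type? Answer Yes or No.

Separating mating payoffs: level 2 → 20, level 1 → 13, level 0 → 2.
Healthy (assigned level 2): level 0: 2 − 0 = 2; level 1: 13 − 4 = 9; level 2: 20 − 8 = 12. Healthy stays.
Middling (assigned level 1): level 0: 2 − 0 = 2; level 1: 13 − 3 = 10; level 2: 20 − 6 = 14. Middling prefers level 2.
Unhealthy (assigned level 0): level 0: 2 − 0 = 2; level 1: 13 − 7 = 6; level 2: 20 − 14 = 6. Unhealthy prefers level 1.
At least one type deviates; the separating profile fails.

No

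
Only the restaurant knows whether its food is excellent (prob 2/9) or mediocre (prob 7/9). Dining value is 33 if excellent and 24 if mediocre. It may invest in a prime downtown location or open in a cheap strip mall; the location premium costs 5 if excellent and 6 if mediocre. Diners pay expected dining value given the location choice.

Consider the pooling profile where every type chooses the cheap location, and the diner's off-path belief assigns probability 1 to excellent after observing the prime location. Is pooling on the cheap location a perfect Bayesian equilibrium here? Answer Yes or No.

On path, the diner holds the prior and pays 2/9·33 + 7/9·24 = 26. Off path (the prime location), believing excellent, it pays 33.
excellent: the cheap location nets 26; the prime location nets 33 − 5 = 28. excellent would deviate.
mediocre: the cheap location nets 26; the prime location nets 33 − 6 = 27. mediocre would deviate.
A type deviates, so pooling fails.

No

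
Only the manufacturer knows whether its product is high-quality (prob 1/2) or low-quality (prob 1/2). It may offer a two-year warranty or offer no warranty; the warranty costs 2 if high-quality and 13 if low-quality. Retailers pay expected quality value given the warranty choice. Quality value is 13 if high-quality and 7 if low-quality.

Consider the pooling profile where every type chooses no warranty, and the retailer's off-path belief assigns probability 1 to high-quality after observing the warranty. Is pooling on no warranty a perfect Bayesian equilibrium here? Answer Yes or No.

No

On path, the retailer holds the prior and pays 1/2·13 + 1/2·7 = 10. Off path (the warranty), believing high-quality, it pays 13.
high-quality: no warranty nets 10; the warranty nets 13 − 2 = 11. high-quality would deviate.
low-quality: no warranty nets 10; the warranty nets 13 − 13 = 0. low-quality stays.
A type deviates, so pooling fails.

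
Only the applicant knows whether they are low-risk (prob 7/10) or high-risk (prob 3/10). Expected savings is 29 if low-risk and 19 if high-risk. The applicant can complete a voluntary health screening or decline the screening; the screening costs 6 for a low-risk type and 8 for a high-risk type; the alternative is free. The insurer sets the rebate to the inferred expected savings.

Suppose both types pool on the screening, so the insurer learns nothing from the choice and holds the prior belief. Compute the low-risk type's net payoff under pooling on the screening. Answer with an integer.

20

Pooled rebate = 7/10·29 + 3/10·19 = 26.
low-risk pays cost 6 for the screening, so net payoff = 26 − 6 = 20.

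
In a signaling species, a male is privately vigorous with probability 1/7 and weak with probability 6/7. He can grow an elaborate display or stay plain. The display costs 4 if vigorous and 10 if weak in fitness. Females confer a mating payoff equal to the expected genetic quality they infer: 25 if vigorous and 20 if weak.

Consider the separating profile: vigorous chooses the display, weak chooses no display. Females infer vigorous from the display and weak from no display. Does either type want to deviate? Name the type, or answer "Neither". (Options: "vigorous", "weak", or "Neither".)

The display pays 25; no display pays 20.
vigorous: assigned the display, nets 25 − 4 = 21; deviating to no display nets 20.
weak: assigned no display, nets 20; deviating to the display nets 25 − 10 = 15.
Both types strictly prefer their assigned action; no profitable deviation.

Neither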